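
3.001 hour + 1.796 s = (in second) 1.081e+04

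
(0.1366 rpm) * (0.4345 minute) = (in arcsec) 7.692e+04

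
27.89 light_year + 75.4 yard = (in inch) 1.039e+19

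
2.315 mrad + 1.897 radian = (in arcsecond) 3.918e+05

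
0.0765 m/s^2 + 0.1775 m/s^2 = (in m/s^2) 0.254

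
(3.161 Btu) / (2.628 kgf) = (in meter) 129.4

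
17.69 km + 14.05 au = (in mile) 1.306e+09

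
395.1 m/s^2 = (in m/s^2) 395.1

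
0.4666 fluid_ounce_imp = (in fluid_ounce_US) 0.4483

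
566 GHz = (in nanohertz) 5.66e+20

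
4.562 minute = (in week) 0.0004526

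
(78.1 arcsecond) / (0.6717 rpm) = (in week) 8.9e-09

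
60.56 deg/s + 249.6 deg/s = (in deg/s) 310.2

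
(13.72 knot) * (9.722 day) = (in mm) 5.929e+09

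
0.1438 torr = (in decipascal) 191.7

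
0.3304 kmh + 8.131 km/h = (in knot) 4.569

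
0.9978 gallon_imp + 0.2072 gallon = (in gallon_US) 1.406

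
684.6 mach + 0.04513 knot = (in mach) 684.6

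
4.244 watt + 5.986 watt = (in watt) 10.23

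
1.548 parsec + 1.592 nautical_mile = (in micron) 4.777e+22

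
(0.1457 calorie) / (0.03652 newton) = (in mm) 1.669e+04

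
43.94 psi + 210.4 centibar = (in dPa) 5.134e+06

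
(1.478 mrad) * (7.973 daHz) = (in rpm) 1.125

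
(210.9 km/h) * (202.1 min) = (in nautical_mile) 383.6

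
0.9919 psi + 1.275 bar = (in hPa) 1343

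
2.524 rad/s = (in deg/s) 144.6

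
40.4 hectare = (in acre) 99.83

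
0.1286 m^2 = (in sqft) 1.384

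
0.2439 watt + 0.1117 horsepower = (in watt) 83.54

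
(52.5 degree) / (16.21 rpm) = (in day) 6.248e-06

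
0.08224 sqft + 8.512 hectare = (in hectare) 8.512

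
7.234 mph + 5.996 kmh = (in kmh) 17.64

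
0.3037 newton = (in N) 0.3037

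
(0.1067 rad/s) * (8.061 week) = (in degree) 2.98e+07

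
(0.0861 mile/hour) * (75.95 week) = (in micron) 1.768e+12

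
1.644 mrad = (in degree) 0.09419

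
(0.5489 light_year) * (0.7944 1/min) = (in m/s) 6.876e+13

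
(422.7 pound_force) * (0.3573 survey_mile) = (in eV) 6.748e+24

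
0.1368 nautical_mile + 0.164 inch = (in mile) 0.1574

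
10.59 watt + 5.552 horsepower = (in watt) 4151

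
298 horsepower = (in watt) 2.222e+05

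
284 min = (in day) 0.1972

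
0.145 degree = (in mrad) 2.531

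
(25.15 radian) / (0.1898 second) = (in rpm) 1265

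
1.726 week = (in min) 1.74e+04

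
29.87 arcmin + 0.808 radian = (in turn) 0.13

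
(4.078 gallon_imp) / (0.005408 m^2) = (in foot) 11.25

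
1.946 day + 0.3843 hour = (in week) 0.2803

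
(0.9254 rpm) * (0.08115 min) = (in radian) 0.4718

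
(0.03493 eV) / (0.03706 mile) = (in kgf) 9.568e-24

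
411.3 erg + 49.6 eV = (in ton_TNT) 9.83e-15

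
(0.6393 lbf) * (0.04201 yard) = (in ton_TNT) 2.611e-11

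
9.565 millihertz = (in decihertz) 0.09565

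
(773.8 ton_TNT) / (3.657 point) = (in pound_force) 5.642e+14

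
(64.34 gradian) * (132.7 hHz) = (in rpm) 1.281e+05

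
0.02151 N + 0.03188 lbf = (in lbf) 0.03672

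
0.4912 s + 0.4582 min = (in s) 27.98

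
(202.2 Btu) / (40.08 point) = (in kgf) 1.539e+06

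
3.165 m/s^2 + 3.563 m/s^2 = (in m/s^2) 6.728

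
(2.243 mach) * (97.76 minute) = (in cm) 4.48e+08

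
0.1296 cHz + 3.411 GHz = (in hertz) 3.411e+09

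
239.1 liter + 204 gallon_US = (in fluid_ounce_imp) 3.559e+04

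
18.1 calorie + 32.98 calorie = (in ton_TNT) 5.108e-08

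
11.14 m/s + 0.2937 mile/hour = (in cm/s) 1127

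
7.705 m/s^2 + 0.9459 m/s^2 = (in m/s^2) 8.651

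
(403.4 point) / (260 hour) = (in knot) 2.955e-07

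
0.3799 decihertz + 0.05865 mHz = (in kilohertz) 3.805e-05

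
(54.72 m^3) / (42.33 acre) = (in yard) 0.0003493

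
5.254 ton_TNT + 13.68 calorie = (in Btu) 2.084e+07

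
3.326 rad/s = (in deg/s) 190.6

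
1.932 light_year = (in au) 1.222e+05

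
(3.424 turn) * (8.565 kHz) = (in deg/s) 1.056e+07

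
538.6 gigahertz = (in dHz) 5.386e+12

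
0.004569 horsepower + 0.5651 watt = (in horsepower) 0.005327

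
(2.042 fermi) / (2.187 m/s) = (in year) 2.961e-23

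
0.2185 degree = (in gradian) 0.2428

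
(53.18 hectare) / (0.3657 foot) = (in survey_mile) 2965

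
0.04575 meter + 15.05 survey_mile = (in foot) 7.946e+04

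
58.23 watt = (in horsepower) 0.07809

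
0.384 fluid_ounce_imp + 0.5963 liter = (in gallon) 0.1604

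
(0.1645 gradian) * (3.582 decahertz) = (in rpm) 0.8839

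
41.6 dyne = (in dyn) 41.6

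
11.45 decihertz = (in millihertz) 1145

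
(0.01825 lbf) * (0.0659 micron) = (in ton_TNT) 1.279e-18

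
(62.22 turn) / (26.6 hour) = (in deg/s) 0.2339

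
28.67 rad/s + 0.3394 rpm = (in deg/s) 1645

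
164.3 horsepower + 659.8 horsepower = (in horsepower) 824.1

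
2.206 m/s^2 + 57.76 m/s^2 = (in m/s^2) 59.97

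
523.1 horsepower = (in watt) 3.901e+05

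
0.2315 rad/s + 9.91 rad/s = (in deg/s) 581.1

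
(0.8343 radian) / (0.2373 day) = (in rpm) 0.0003886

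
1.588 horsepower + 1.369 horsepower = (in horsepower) 2.957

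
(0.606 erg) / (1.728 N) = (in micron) 0.03507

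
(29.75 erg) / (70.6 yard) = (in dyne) 0.004608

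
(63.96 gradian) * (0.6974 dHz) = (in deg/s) 4.015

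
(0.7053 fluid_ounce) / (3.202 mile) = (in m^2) 4.048e-09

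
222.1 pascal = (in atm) 0.002192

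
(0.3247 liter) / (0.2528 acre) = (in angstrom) 3174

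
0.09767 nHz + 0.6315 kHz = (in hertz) 631.5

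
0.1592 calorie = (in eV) 4.157e+18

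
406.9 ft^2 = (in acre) 0.009341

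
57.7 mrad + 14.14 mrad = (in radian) 0.07184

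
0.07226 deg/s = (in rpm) 0.01204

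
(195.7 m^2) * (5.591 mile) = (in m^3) 1.761e+06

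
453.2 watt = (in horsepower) 0.6078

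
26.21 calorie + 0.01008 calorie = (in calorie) 26.22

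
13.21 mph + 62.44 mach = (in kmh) 7.656e+04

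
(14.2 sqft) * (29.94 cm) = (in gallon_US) 104.3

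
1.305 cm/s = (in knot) 0.02537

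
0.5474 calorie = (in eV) 1.43e+19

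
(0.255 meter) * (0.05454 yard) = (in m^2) 0.01272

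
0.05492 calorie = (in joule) 0.2298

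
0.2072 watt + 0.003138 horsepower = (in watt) 2.547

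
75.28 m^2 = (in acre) 0.0186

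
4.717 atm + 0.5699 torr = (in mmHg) 3585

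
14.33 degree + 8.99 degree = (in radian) 0.407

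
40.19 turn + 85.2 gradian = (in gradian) 1.616e+04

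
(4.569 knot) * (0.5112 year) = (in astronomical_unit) 0.0002533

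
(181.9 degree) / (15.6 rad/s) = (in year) 6.453e-09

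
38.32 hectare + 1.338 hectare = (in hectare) 39.66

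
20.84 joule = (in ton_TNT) 4.981e-09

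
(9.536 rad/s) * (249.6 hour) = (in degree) 4.909e+08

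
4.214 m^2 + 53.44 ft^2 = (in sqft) 98.8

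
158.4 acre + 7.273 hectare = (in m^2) 7.138e+05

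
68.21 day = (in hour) 1637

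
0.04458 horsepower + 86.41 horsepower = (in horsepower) 86.45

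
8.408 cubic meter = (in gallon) 2221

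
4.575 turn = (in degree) 1647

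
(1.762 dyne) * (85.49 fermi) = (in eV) 9.402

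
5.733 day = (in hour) 137.6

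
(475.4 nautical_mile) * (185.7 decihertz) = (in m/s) 1.635e+07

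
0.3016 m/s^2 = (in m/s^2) 0.3016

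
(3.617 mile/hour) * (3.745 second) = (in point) 1.717e+04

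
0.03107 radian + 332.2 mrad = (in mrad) 363.3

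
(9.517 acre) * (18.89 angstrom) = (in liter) 0.07275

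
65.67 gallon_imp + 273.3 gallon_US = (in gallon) 352.2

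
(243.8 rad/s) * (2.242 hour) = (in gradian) 1.253e+08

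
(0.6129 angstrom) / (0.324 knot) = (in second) 3.677e-10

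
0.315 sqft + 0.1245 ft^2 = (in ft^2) 0.4395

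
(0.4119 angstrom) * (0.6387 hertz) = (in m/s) 2.631e-11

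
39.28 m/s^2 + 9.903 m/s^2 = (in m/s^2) 49.18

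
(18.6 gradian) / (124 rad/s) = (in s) 0.002356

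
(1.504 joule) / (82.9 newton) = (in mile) 1.127e-05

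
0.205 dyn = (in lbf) 4.609e-07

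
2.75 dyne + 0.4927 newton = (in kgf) 0.05024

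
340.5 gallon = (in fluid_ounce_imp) 4.536e+04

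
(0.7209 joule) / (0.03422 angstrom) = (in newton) 2.107e+11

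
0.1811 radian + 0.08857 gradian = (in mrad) 182.5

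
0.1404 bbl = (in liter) 22.32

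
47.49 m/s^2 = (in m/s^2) 47.49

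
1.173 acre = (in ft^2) 5.11e+04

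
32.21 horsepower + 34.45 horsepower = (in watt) 4.971e+04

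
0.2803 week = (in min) 2825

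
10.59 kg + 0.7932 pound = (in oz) 386.2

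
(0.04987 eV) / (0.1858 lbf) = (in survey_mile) 6.007e-24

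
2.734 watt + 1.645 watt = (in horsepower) 0.005872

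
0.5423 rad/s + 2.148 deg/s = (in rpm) 5.537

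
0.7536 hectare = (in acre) 1.862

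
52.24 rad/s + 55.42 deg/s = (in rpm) 508.1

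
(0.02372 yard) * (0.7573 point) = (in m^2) 5.795e-06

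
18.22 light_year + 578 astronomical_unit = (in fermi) 1.725e+32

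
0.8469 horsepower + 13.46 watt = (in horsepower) 0.865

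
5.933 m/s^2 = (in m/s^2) 5.933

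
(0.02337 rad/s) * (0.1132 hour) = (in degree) 545.7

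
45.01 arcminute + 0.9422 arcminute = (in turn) 0.002127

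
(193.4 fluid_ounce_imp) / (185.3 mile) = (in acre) 4.553e-12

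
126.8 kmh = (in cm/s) 3522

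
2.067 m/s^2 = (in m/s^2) 2.067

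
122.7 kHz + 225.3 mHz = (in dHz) 1.227e+06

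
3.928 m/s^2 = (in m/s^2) 3.928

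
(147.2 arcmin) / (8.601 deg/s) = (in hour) 7.923e-05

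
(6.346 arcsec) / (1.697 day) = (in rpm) 2.004e-09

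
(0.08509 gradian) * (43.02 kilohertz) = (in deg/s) 3295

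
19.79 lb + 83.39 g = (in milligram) 9.06e+06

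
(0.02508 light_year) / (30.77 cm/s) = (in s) 7.711e+14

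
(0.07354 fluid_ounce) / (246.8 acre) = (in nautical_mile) 1.176e-15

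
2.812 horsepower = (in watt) 2097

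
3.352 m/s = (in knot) 6.516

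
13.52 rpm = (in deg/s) 81.12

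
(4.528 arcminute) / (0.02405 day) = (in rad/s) 6.339e-07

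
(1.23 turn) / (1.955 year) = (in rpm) 1.197e-06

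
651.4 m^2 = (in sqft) 7012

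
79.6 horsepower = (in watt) 5.936e+04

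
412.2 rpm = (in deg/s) 2473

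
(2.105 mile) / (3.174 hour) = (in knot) 0.5763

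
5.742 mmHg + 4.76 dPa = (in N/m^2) 766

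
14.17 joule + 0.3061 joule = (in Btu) 0.01372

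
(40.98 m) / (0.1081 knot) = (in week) 0.001218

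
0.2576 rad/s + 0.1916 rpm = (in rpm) 2.651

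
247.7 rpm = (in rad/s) 25.94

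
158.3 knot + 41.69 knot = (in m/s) 102.9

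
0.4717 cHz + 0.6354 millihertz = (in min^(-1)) 0.3211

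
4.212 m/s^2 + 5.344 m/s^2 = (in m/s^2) 9.556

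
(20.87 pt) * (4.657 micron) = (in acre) 8.473e-12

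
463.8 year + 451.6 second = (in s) 1.463e+10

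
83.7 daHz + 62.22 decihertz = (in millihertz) 8.432e+05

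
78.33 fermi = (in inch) 3.084e-12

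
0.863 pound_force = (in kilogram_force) 0.3915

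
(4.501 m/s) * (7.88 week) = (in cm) 2.145e+09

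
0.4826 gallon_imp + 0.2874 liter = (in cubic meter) 0.002481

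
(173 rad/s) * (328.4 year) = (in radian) 1.792e+12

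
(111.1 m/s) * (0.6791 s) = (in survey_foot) 247.5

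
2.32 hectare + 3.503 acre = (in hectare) 3.738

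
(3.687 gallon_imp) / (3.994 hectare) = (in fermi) 4.197e+08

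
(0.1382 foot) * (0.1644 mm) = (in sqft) 7.454e-05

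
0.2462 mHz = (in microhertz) 246.2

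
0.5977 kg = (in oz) 21.08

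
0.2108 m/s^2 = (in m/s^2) 0.2108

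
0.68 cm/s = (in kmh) 0.02448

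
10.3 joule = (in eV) 6.429e+19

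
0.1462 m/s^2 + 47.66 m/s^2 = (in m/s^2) 47.81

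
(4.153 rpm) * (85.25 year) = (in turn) 1.861e+08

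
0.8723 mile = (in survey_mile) 0.8723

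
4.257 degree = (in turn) 0.01182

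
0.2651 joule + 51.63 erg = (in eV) 1.655e+18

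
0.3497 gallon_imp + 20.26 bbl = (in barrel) 20.27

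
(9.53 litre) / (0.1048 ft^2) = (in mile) 0.0006082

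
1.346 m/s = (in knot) 2.616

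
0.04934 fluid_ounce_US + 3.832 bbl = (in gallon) 160.9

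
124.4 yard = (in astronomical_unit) 7.604e-10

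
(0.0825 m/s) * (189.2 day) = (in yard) 1.475e+06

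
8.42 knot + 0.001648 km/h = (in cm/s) 433.2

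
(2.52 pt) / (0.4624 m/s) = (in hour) 5.34e-07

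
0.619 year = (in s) 1.952e+07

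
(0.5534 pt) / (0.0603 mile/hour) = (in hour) 2.012e-06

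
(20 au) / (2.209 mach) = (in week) 6577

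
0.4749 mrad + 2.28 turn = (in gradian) 912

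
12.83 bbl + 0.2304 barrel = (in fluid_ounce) 7.021e+04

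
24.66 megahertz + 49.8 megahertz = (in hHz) 7.446e+05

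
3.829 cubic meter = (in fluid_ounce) 1.295e+05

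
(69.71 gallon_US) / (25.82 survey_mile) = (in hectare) 6.35e-10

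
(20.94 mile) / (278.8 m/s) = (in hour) 0.03358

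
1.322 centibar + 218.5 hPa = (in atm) 0.2287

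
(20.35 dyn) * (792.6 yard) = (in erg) 1.475e+06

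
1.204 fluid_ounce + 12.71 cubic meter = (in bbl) 79.94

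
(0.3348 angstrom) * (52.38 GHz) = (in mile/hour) 3.923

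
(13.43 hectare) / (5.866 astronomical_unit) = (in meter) 1.53e-07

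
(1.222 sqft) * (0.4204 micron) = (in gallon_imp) 1.05e-05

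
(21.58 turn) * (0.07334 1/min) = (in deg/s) 9.496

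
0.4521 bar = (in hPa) 452.1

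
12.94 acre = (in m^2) 5.237e+04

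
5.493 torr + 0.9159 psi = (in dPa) 7.047e+04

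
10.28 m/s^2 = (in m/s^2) 10.28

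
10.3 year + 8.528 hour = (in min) 5.414e+06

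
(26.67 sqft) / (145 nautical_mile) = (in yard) 1.009e-05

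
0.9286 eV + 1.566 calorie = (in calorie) 1.566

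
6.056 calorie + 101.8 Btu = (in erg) 1.074e+12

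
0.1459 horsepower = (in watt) 108.8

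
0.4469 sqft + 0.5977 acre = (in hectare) 0.2419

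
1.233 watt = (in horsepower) 0.001653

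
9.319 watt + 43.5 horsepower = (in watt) 3.245e+04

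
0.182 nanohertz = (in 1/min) 1.092e-08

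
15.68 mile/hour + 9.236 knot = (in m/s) 11.76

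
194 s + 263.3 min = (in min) 266.5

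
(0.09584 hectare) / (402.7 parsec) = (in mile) 4.793e-20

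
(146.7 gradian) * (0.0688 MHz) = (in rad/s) 1.585e+05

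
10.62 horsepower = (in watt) 7919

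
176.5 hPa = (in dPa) 1.765e+05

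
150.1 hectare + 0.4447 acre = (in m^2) 1.503e+06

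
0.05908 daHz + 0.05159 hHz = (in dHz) 57.5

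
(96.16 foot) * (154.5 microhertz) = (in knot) 0.008802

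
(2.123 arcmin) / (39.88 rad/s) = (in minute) 2.581e-07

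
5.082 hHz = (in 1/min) 3.049e+04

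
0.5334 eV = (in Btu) 8.1e-23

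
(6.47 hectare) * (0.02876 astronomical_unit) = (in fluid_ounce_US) 9.413e+18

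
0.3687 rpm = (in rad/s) 0.03861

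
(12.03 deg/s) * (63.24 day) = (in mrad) 1.147e+09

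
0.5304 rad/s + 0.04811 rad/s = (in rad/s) 0.5785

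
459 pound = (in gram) 2.082e+05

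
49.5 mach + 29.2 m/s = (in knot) 3.282e+04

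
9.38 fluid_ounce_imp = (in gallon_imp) 0.05863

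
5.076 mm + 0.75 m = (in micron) 7.551e+05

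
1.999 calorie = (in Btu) 0.007927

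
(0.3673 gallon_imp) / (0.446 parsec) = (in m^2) 1.213e-19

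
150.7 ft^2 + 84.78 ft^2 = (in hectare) 0.002188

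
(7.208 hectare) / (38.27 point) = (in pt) 1.513e+10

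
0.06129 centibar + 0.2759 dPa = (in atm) 0.0006052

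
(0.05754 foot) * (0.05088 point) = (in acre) 7.779e-11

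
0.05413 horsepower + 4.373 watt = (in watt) 44.74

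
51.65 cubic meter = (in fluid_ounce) 1.746e+06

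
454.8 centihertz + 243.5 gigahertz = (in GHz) 243.5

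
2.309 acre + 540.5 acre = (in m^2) 2.197e+06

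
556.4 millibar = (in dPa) 5.564e+05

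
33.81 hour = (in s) 1.217e+05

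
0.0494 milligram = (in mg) 0.0494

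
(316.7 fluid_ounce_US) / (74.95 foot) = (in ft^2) 0.004413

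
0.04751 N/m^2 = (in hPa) 0.0004751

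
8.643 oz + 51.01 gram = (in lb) 0.6526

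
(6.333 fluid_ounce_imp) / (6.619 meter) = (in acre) 6.718e-09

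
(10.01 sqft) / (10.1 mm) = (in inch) 3625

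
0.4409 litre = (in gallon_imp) 0.09698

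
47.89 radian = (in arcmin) 1.646e+05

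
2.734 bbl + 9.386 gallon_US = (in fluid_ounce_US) 1.59e+04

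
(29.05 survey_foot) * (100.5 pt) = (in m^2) 0.3139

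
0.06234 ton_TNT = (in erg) 2.608e+15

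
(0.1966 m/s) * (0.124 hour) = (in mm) 8.776e+04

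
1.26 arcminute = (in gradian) 0.02333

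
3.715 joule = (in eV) 2.319e+19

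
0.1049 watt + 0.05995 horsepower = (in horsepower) 0.06009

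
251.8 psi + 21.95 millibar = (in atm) 17.16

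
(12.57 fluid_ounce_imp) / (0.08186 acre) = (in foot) 3.537e-06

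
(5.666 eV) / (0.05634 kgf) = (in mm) 1.643e-15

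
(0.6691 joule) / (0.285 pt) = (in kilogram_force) 678.6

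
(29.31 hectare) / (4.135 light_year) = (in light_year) 7.919e-28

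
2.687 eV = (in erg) 4.305e-12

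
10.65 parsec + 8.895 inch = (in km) 3.286e+14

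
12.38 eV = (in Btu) 1.88e-21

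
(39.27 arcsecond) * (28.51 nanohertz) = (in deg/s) 3.11e-10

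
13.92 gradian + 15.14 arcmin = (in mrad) 223.1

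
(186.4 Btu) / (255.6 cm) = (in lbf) 1.73e+04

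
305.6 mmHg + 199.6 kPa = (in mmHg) 1803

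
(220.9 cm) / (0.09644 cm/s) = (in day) 0.02651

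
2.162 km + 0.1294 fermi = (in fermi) 2.162e+18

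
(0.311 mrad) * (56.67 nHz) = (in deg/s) 1.01e-09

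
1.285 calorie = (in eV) 3.356e+19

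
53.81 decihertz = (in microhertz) 5.381e+06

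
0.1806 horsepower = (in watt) 134.7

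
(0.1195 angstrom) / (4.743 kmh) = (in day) 1.05e-16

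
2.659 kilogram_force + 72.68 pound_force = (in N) 349.4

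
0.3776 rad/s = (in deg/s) 21.63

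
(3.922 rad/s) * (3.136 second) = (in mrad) 1.23e+04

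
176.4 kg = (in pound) 388.9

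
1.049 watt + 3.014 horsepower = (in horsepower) 3.015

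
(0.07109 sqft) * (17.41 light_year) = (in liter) 1.088e+18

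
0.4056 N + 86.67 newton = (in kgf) 8.879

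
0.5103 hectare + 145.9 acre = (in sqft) 6.41e+06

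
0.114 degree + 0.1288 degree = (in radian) 0.004238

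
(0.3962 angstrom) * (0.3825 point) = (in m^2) 5.346e-15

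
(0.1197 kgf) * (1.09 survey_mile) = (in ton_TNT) 4.922e-07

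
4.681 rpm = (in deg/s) 28.09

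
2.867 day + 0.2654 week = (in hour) 113.4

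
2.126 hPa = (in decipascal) 2126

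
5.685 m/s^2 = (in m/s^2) 5.685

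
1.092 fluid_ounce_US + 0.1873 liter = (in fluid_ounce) 7.425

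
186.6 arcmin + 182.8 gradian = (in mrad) 2926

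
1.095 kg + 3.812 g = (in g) 1099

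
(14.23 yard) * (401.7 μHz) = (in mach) 1.535e-05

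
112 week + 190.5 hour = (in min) 1.14e+06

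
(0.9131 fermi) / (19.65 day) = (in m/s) 5.378e-22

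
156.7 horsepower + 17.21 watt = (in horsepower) 156.7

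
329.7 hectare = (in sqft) 3.549e+07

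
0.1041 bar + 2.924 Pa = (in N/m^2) 1.041e+04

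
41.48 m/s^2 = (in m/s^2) 41.48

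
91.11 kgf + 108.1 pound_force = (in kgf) 140.1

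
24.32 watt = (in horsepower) 0.03261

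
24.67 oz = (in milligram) 6.994e+05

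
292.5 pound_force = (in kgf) 132.7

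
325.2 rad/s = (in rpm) 3105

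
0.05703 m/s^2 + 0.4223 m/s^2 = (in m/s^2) 0.4793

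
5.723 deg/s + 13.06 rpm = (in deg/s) 84.08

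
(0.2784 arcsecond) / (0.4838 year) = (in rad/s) 8.847e-14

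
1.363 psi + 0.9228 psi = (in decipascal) 1.576e+05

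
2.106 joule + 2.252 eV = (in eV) 1.314e+19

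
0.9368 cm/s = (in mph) 0.02096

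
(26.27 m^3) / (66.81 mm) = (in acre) 0.09716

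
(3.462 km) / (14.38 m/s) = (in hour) 0.06688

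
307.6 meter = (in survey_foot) 1009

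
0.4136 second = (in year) 1.312e-08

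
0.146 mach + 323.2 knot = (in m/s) 216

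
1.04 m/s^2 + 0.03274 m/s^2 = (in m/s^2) 1.073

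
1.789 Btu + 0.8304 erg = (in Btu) 1.789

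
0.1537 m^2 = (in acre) 3.798e-05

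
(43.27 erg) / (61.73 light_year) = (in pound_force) 1.666e-24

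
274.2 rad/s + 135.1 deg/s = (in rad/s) 276.6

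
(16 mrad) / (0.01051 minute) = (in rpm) 0.2423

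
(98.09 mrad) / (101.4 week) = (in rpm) 1.527e-08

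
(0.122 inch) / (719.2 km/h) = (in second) 1.551e-05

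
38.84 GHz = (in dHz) 3.884e+11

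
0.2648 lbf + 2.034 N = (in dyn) 3.212e+05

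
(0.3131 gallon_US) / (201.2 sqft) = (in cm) 0.006341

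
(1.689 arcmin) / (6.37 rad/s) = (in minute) 1.285e-06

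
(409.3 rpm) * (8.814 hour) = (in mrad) 1.36e+09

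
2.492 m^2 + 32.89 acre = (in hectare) 13.31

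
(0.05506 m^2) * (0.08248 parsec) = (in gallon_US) 3.702e+16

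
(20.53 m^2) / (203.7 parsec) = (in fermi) 0.003266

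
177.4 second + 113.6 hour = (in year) 0.01297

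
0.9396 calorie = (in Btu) 0.003726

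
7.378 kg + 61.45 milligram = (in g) 7378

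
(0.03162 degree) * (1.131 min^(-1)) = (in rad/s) 1.04e-05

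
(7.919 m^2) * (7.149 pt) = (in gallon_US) 5.276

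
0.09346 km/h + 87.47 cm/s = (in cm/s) 90.07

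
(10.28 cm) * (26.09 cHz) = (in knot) 0.05213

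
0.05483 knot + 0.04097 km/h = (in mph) 0.08855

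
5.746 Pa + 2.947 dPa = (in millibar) 0.06041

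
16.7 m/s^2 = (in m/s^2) 16.7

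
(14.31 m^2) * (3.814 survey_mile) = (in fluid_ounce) 2.97e+09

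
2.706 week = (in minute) 2.728e+04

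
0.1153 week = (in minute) 1162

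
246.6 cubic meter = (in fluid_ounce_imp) 8.679e+06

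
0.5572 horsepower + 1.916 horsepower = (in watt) 1844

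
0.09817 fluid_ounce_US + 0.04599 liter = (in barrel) 0.0003075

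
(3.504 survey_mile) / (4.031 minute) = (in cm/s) 2332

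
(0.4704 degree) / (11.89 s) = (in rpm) 0.006594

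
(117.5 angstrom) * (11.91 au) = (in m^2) 2.094e+04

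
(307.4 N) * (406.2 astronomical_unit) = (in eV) 1.166e+35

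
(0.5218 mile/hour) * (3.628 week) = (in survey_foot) 1.679e+06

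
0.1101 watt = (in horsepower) 0.0001476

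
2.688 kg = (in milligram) 2.688e+06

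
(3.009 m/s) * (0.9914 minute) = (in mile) 0.1112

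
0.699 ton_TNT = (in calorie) 6.99e+08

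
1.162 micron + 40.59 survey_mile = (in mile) 40.59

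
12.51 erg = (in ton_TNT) 2.99e-16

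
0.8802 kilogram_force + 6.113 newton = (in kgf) 1.504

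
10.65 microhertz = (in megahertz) 1.065e-11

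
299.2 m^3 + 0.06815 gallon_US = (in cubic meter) 299.2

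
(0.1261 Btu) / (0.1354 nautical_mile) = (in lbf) 0.1193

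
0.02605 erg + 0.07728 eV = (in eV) 1.626e+10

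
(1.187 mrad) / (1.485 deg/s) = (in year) 1.452e-09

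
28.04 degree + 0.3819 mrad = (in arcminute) 1684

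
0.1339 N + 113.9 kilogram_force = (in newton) 1117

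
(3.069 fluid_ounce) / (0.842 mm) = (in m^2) 0.1078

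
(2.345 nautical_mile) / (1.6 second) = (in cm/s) 2.714e+05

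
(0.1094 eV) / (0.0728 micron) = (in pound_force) 5.413e-14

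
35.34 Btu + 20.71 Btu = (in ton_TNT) 1.413e-05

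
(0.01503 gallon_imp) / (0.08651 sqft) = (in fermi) 8.502e+12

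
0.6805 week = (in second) 4.116e+05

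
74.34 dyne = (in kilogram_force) 7.581e-05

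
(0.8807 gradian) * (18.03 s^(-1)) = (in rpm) 2.382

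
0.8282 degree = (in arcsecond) 2982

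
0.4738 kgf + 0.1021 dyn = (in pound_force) 1.045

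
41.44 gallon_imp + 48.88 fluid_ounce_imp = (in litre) 189.8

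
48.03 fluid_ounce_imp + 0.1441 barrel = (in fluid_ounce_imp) 854.4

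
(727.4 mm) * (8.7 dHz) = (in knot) 1.23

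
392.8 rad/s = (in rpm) 3751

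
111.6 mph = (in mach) 0.1465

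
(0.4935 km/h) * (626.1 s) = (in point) 2.433e+05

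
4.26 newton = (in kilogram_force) 0.4344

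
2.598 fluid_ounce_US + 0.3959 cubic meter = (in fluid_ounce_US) 1.339e+04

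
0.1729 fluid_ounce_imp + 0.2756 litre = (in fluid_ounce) 9.485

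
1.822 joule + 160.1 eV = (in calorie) 0.4355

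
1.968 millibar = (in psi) 0.02854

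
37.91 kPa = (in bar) 0.3791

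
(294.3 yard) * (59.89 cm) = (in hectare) 0.01612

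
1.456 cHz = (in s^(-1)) 0.01456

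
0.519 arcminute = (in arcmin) 0.519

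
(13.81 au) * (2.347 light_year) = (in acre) 1.134e+25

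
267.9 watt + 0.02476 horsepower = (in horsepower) 0.384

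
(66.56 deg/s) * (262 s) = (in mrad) 3.044e+05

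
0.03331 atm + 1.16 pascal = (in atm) 0.03332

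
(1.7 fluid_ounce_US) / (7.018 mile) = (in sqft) 4.791e-08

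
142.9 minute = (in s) 8574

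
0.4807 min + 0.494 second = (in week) 4.851e-05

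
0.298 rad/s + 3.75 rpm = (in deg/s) 39.57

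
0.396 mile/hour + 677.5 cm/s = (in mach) 0.02042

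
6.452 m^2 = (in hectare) 0.0006452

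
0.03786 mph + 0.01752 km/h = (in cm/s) 2.179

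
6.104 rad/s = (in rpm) 58.29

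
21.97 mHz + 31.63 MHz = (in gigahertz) 0.03163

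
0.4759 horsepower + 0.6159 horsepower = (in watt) 814.2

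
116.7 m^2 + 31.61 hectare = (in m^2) 3.162e+05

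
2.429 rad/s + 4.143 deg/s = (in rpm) 23.89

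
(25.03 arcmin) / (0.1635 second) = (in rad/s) 0.04453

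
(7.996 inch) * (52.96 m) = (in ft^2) 115.8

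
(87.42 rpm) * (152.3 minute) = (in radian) 8.365e+04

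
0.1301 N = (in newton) 0.1301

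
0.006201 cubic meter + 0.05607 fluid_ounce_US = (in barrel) 0.03901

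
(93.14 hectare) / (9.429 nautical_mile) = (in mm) 5.334e+04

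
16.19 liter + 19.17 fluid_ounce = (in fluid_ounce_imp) 589.8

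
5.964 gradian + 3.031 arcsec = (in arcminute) 322.1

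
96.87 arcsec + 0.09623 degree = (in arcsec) 443.3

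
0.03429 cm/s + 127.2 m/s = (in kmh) 457.9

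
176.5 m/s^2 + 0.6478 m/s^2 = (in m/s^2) 177.1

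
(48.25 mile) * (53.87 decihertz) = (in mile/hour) 9.357e+05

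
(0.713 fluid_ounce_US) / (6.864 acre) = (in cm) 7.591e-08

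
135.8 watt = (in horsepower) 0.1821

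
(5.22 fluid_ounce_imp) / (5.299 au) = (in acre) 4.623e-20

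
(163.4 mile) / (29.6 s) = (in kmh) 3.198e+04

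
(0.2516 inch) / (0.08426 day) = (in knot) 1.706e-06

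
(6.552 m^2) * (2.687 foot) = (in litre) 5366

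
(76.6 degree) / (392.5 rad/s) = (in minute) 5.677e-05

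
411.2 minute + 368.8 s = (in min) 417.3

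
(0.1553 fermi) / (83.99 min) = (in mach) 9.051e-23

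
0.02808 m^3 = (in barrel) 0.1766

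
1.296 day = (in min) 1866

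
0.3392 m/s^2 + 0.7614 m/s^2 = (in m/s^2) 1.101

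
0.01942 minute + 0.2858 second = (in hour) 0.0004031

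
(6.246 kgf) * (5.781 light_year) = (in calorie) 8.007e+17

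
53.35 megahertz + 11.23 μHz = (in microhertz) 5.335e+13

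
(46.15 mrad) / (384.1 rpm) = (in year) 3.638e-11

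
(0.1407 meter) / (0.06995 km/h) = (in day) 8.381e-05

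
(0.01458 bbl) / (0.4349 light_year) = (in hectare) 5.634e-23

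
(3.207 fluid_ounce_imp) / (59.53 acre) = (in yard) 4.136e-10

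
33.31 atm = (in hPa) 3.375e+04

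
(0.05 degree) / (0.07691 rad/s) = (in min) 0.0001891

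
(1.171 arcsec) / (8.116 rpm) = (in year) 2.118e-13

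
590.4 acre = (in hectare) 238.9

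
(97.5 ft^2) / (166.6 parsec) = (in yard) 1.927e-18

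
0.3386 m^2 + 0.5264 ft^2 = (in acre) 9.575e-05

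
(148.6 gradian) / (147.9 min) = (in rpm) 0.002512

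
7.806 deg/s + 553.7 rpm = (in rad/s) 58.12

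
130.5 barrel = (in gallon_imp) 4564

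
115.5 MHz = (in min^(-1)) 6.93e+09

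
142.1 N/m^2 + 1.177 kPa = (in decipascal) 1.319e+04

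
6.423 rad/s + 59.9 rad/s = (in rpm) 633.3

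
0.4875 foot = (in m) 0.1486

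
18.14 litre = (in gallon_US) 4.792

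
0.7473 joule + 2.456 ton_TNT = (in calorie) 2.456e+09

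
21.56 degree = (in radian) 0.3763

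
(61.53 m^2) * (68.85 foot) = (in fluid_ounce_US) 4.366e+07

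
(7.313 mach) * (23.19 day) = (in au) 0.03335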